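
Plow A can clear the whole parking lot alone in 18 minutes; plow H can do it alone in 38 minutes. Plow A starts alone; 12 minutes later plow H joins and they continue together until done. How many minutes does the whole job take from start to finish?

225/14 minutes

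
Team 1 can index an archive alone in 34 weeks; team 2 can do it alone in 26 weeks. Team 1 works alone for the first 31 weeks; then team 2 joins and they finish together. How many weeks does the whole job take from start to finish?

In 31 weeks team 1 does 31/34 of the job, leaving 3/34.
Team 1 and team 2 together work at 15/221 per week, so finishing takes 3/34 ÷ 15/221 = 13/10 weeks.
Total time = 31 + 13/10 = 323/10 weeks.

323/10 weeks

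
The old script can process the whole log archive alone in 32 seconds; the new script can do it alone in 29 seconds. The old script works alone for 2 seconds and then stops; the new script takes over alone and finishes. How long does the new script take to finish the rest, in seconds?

In 2 seconds the old script does 2/32 = 1/16 of the job, leaving 15/16.
The new script works at 1/29 per second, so finishing takes 15/16 ÷ 1/29 = 435/16 seconds.

435/16 seconds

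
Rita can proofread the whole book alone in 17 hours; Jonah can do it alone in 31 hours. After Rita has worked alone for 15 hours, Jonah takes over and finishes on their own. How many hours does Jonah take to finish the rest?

62/17 hours

In 15 hours Rita does 15/17 of the job, leaving 2/17.
Jonah works at 1/31 per hour, so finishing takes 2/17 ÷ 1/31 = 62/17 hours.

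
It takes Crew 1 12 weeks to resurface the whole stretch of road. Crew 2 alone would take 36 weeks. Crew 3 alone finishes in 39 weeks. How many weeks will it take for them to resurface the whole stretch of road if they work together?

117/16 weeks

Combined rate: 1/12 + 1/36 + 1/39 = (39 + 13 + 12)/468 = 64/468 = 16/117 per week.
Time = 1 ÷ (16/117) = 117/16 weeks.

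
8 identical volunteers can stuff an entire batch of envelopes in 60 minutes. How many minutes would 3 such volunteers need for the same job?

Total work is 8·60 = 480 volunteer-minutes.
With 3 volunteers: 480/3 = 160 minutes.

160 minutes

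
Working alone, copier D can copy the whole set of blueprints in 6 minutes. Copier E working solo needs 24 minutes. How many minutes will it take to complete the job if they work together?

Combined rate: 1/6 + 1/24 = (4 + 1)/24 = 5/24 per minute.
Time = 1 ÷ (5/24) = 24/5 minutes.

24/5 minutes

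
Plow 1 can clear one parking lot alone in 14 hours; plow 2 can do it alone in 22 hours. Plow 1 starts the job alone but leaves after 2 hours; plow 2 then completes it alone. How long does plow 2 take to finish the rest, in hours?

132/7 hours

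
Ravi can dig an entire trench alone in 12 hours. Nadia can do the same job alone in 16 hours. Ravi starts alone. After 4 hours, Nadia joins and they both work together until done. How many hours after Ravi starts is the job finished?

60/7 hours

In the first 4 hours Ravi alone does 4/12 = 1/3 of the job, leaving 2/3.
Once everyone is working, combined rate: 1/12 + 1/16 = (4 + 3)/48 = 7/48 per hour.
Remaining 2/3 at 7/48 per hour takes 32/7 hours.
Total from the start = 4 + 32/7 = 60/7 hours.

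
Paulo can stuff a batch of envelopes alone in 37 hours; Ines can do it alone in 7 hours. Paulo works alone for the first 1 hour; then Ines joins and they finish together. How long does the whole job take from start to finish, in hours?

74/11 hours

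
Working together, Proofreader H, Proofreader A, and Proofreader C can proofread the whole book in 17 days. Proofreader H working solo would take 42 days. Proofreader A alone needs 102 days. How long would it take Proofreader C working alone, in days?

Combined rate is 1/17 per day.
Known contribution: 1/42 + 1/102 = (17 + 7)/714 = 24/714 = 4/119 per day.
So Proofreader C's rate is 1/17 − 4/119 = 3/119, meaning 119/3 days alone.

119/3 days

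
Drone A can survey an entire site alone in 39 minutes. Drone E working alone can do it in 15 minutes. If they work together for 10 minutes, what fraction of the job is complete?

Combined rate: 1/39 + 1/15 = (5 + 13)/195 = 18/195 = 6/65 per minute.
In 10 minutes they complete 10·6/65 = 12/13 of the job.

12/13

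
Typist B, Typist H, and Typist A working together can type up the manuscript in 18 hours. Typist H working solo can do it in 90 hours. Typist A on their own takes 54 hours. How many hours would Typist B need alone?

Combined rate is 1/18 per hour.
Known contribution: 1/90 + 1/54 = (3 + 5)/270 = 8/270 = 4/135 per hour.
So Typist B's rate is 1/18 − 4/135 = 7/270, meaning 270/7 hours alone.

270/7 hours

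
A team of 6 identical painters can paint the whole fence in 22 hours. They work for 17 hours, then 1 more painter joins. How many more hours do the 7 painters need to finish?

30/7 hours

One painter does 1/132 of the job per hour.
After 17 hours with 6 painters, 17/22 is done (5/22 left).
With 7 painters the rate is 7/132, so the rest takes 5/22 ÷ 7/132 = 30/7 hours.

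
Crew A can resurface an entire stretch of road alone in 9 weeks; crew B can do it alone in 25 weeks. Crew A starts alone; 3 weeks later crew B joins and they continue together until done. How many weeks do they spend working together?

In 3 weeks crew A does 3/9 = 1/3 of the job, leaving 2/3.
Crew A and crew B together work at 34/225 per week, so finishing takes 2/3 ÷ 34/225 = 75/17 weeks.

75/17 weeks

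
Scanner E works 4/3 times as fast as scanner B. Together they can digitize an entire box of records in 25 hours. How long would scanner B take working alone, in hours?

Let scanner B's rate be r; then scanner E's rate is (4/3)r, so together (4/3 + 1)r = (7/3)r = 1/25.
Thus r = 3/175 per hour.
Scanner B alone: 175/3 hours; scanner E alone: 175/4 hours.

175/3 hours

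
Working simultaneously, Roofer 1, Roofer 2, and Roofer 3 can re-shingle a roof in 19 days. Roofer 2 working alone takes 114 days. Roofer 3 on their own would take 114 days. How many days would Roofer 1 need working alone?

Combined rate is 1/19 per day.
Known contribution: 1/114 + 1/114 = (1 + 1)/114 = 2/114 = 1/57 per day.
So Roofer 1's rate is 1/19 − 1/57 = 2/57, meaning 57/2 days alone.

57/2 days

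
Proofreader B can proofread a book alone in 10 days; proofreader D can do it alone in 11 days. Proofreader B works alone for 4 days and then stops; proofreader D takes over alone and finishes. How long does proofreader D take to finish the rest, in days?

In 4 days proofreader B does 4/10 = 2/5 of the job, leaving 3/5.
Proofreader D works at 1/11 per day, so finishing takes 3/5 ÷ 1/11 = 33/5 days.

33/5 days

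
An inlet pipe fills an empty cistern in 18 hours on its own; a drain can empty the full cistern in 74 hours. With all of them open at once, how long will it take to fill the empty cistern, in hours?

Net rate = 1/18 − 1/74 = (37 − 9)/666 = 28/666 = 14/333 per hour.
Filling time = 1 ÷ (14/333) = 333/14 hours.

333/14 hours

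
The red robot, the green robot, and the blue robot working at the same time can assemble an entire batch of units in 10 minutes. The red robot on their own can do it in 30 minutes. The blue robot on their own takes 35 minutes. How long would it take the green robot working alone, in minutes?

105/4 minutes

Combined rate is 1/10 per minute.
Known contribution: 1/30 + 1/35 = (7 + 6)/210 = 13/210 per minute.
So the green robot's rate is 1/10 − 13/210 = 4/105, meaning 105/4 minutes alone.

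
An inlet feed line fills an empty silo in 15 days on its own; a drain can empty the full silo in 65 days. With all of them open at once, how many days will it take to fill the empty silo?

Net rate = 1/15 − 1/65 = (13 − 3)/195 = 10/195 = 2/39 per day.
Filling time = 1 ÷ (2/39) = 39/2 days.

39/2 days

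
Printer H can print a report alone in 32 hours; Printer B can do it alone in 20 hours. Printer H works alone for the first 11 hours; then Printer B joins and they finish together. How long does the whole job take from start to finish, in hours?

In 11 hours Printer H does 11/32 of the job, leaving 21/32.
Printer H and Printer B together work at 13/160 per hour, so finishing takes 21/32 ÷ 13/160 = 105/13 hours.
Total time = 11 + 105/13 = 248/13 hours.

248/13 hours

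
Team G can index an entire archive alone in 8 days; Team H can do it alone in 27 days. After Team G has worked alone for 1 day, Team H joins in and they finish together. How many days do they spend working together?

27/5 days

In 1 day Team G does 1/8 of the job, leaving 7/8.
Team G and Team H together work at 35/216 per day, so finishing takes 7/8 ÷ 35/216 = 27/5 days.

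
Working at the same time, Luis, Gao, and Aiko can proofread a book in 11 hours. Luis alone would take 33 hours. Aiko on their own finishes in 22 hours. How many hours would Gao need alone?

66 hours

Combined rate is 1/11 per hour.
Known contribution: 1/33 + 1/22 = (2 + 3)/66 = 5/66 per hour.
So Gao's rate is 1/11 − 5/66 = 1/66, meaning 66 hours alone.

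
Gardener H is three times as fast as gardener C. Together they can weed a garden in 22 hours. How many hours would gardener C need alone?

88 hours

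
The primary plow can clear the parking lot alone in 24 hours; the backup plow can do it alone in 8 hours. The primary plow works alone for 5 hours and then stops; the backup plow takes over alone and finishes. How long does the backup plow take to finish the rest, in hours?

19/3 hours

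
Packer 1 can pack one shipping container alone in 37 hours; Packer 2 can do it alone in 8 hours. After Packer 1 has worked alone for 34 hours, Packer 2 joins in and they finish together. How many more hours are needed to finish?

8/15 hours

In 34 hours Packer 1 does 34/37 of the job, leaving 3/37.
Packer 1 and Packer 2 together work at 45/296 per hour, so finishing takes 3/37 ÷ 45/296 = 8/15 hours.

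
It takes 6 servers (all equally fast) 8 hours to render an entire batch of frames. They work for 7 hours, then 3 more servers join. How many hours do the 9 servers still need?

One server does 1/48 of the job per hour.
After 7 hours with 6 servers, 7/8 is done (1/8 left).
With 9 servers the rate is 9/48 = 3/16, so the rest takes 1/8 ÷ 3/16 = 2/3 hours.

2/3 hours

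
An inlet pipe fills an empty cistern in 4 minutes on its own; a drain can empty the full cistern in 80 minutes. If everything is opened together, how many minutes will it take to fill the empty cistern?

Net rate = 1/4 − 1/80 = (20 − 1)/80 = 19/80 per minute.
Filling time = 1 ÷ (19/80) = 80/19 minutes.

80/19 minutes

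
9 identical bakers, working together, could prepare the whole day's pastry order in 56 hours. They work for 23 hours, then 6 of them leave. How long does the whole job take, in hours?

122 hours

One baker does 1/504 of the job per hour.
After 23 hours with 9 bakers, 23/56 is done (33/56 left).
With 3 bakers the rate is 3/504 = 1/168, so the rest takes 33/56 ÷ 1/168 = 99 hours.
Total = 23 + 99 = 122 hours.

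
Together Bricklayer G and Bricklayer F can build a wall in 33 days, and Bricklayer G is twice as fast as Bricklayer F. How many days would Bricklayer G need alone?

Let Bricklayer F's rate be r; then Bricklayer G's rate is 2r, so together (2 + 1)r = 3r = 1/33.
Thus r = 1/99 per day.
Bricklayer F alone: 99 days; Bricklayer G alone: 99/2 days.

99/2 days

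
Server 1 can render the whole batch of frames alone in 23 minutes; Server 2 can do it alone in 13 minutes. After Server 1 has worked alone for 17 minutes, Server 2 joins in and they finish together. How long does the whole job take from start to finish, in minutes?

In 17 minutes Server 1 does 17/23 of the job, leaving 6/23.
Server 1 and Server 2 together work at 36/299 per minute, so finishing takes 6/23 ÷ 36/299 = 13/6 minutes.
Total time = 17 + 13/6 = 115/6 minutes.

115/6 minutes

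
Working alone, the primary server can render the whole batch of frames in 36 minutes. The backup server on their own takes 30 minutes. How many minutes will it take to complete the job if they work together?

Combined rate: 1/36 + 1/30 = (5 + 6)/180 = 11/180 per minute.
Time = 1 ÷ (11/180) = 180/11 minutes.

180/11 minutes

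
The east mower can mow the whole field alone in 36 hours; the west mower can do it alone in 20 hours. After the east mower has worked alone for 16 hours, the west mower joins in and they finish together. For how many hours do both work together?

50/7 hours

In 16 hours the east mower does 16/36 = 4/9 of the job, leaving 5/9.
The east mower and the west mower together work at 7/90 per hour, so finishing takes 5/9 ÷ 7/90 = 50/7 hours.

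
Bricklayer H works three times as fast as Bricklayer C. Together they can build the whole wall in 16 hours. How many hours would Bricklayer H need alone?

64/3 hours

Let Bricklayer C's rate be r; then Bricklayer H's rate is 3r, so together (3 + 1)r = 4r = 1/16.
Thus r = 1/64 per hour.
Bricklayer C alone: 64 hours; Bricklayer H alone: 64/3 hours.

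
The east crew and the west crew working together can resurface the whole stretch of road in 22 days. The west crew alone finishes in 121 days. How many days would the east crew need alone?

242/9 days

Combined rate is 1/22 per day.
Known contribution: 1/121 per day.
So the east crew's rate is 1/22 − 1/121 = 9/242, meaning 242/9 days alone.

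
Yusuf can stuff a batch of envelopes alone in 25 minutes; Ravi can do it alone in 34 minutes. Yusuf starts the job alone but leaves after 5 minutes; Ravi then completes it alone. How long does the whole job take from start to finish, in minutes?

161/5 minutes

In 5 minutes Yusuf does 5/25 = 1/5 of the job, leaving 4/5.
Ravi works at 1/34 per minute, so finishing takes 4/5 ÷ 1/34 = 136/5 minutes.
Total time = 5 + 136/5 = 161/5 minutes.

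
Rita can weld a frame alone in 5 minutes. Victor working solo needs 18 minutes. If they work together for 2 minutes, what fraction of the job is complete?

23/45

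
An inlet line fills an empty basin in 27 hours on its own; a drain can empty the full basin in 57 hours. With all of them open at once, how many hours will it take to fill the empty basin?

513/10 hours

Net rate = 1/27 − 1/57 = (19 − 9)/513 = 10/513 per hour.
Filling time = 1 ÷ (10/513) = 513/10 hours.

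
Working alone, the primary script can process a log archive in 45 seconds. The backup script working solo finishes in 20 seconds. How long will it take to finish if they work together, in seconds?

180/13 seconds

Combined rate: 1/45 + 1/20 = (4 + 9)/180 = 13/180 per second.
Time = 1 ÷ (13/180) = 180/13 seconds.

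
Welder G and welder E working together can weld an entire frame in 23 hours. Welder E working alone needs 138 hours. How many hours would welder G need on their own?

138/5 hours

Combined rate is 1/23 per hour.
Known contribution: 1/138 per hour.
So welder G's rate is 1/23 − 1/138 = 5/138, meaning 138/5 hours alone.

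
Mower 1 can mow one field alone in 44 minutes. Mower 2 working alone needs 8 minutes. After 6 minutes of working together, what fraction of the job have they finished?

39/44

Combined rate: 1/44 + 1/8 = (2 + 11)/88 = 13/88 per minute.
In 6 minutes they complete 6·13/88 = 39/44 of the job.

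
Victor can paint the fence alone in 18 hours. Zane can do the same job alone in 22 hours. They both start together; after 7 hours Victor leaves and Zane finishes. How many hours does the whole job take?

121/9 hours

In the first 7 hours the combined rate is 10/99, so 70/99 of the job is done, leaving 29/99.
After Victor leaves the rate is 1/22 per hour; the remaining 29/99 takes 58/9 hours.
Total = 7 + 58/9 = 121/9 hours.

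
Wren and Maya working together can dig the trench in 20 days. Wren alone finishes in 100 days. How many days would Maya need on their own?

25 days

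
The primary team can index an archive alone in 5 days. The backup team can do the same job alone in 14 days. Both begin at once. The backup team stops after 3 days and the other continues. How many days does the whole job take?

55/14 days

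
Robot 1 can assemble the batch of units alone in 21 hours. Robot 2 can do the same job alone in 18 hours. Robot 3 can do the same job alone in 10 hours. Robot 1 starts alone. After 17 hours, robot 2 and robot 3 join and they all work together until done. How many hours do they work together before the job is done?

15/16 hours

In the first 17 hours robot 1 alone does 17/21 of the job, leaving 4/21.
Once everyone is working, combined rate: 1/21 + 1/18 + 1/10 = (30 + 35 + 63)/630 = 128/630 = 64/315 per hour.
Remaining 4/21 at 64/315 per hour takes 15/16 hours.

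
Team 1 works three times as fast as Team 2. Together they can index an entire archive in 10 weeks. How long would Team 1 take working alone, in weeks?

Let Team 2's rate be r; then Team 1's rate is 3r, so together (3 + 1)r = 4r = 1/10.
Thus r = 1/40 per week.
Team 2 alone: 40 weeks; Team 1 alone: 40/3 weeks.

40/3 weeks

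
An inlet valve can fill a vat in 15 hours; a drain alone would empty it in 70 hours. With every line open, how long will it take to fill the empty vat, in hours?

Net rate = 1/15 − 1/70 = (14 − 3)/210 = 11/210 per hour.
Filling time = 1 ÷ (11/210) = 210/11 hours.

210/11 hours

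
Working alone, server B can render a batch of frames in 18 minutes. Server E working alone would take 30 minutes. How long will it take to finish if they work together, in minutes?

45/4 minutes

With two workers the combined time is the product over the sum: 18·30/(18+30) = 540/48 = 45/4 minutes.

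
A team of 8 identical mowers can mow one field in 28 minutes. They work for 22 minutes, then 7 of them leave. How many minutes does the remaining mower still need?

One mower does 1/224 of the job per minute.
After 22 minutes with 8 mowers, 11/14 is done (3/14 left).
With 1 mower the rate is 1/224, so the rest takes 3/14 ÷ 1/224 = 48 minutes.

48 minutes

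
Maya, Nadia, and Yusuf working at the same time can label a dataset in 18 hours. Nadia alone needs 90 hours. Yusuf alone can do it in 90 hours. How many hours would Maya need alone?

30 hours

Combined rate is 1/18 per hour.
Known contribution: 1/90 + 1/90 = (1 + 1)/90 = 2/90 = 1/45 per hour.
So Maya's rate is 1/18 − 1/45 = 1/30, meaning 30 hours alone.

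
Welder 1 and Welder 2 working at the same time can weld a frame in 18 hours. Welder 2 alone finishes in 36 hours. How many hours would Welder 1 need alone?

36 hours

Combined rate is 1/18 per hour.
Known contribution: 1/36 per hour.
So Welder 1's rate is 1/18 − 1/36 = 1/36, meaning 36 hours alone.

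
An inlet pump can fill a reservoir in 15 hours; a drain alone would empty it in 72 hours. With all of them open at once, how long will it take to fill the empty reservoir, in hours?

360/19 hours

Net rate = 1/15 − 1/72 = (24 − 5)/360 = 19/360 per hour.
Filling time = 1 ÷ (19/360) = 360/19 hours.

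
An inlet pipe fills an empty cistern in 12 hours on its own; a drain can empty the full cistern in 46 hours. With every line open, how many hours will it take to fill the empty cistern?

Net rate = 1/12 − 1/46 = (23 − 6)/276 = 17/276 per hour.
Filling time = 1 ÷ (17/276) = 276/17 hours.

276/17 hours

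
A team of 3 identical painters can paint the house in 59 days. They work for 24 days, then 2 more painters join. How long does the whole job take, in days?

One painter does 1/177 of the job per day.
After 24 days with 3 painters, 24/59 is done (35/59 left).
With 5 painters the rate is 5/177, so the rest takes 35/59 ÷ 5/177 = 21 days.
Total = 24 + 21 = 45 days.

45 days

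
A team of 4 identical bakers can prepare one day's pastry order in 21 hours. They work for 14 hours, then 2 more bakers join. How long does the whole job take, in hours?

56/3 hours

One baker does 1/84 of the job per hour.
After 14 hours with 4 bakers, 2/3 is done (1/3 left).
With 6 bakers the rate is 6/84 = 1/14, so the rest takes 1/3 ÷ 1/14 = 14/3 hours.
Total = 14 + 14/3 = 56/3 hours.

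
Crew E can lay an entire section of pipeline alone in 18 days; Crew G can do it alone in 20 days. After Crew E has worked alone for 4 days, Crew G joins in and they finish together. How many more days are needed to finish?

140/19 days

In 4 days Crew E does 4/18 = 2/9 of the job, leaving 7/9.
Crew E and Crew G together work at 19/180 per day, so finishing takes 7/9 ÷ 19/180 = 140/19 days.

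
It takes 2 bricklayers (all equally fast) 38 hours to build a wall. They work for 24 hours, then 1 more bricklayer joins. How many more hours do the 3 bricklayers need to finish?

28/3 hours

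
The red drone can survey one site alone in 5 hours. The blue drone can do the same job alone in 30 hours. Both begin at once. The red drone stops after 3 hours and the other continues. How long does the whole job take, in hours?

12 hours

In the first 3 hours the combined rate is 7/30, so 7/10 of the job is done, leaving 3/10.
After the red drone leaves the rate is 1/30 per hour; the remaining 3/10 takes 9 hours.
Total = 3 + 9 = 12 hours.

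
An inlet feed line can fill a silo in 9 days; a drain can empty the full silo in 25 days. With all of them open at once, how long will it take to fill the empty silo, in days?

Net rate = 1/9 − 1/25 = (25 − 9)/225 = 16/225 per day.
Filling time = 1 ÷ (16/225) = 225/16 days.

225/16 days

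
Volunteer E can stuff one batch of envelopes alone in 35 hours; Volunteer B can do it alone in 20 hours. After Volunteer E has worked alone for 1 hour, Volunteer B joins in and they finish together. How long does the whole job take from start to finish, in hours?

147/11 hours

In 1 hour Volunteer E does 1/35 of the job, leaving 34/35.
Volunteer E and Volunteer B together work at 11/140 per hour, so finishing takes 34/35 ÷ 11/140 = 136/11 hours.
Total time = 1 + 136/11 = 147/11 hours.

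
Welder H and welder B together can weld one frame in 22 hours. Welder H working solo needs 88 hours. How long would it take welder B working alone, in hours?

88/3 hours

Combined rate is 1/22 per hour.
Known contribution: 1/88 per hour.
So welder B's rate is 1/22 − 1/88 = 3/88, meaning 88/3 hours alone.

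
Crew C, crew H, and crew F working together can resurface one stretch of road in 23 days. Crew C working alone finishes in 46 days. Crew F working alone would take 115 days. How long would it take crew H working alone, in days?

230/3 days

Combined rate is 1/23 per day.
Known contribution: 1/46 + 1/115 = (5 + 2)/230 = 7/230 per day.
So crew H's rate is 1/23 − 7/230 = 3/230, meaning 230/3 days alone.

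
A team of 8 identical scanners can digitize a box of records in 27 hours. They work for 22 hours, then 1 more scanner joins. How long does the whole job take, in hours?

One scanner does 1/216 of the job per hour.
After 22 hours with 8 scanners, 22/27 is done (5/27 left).
With 9 scanners the rate is 9/216 = 1/24, so the rest takes 5/27 ÷ 1/24 = 40/9 hours.
Total = 22 + 40/9 = 238/9 hours.

238/9 hours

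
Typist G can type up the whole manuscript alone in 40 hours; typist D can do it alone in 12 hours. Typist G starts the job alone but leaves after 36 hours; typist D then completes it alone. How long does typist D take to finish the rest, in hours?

In 36 hours typist G does 36/40 = 9/10 of the job, leaving 1/10.
Typist D works at 1/12 per hour, so finishing takes 1/10 ÷ 1/12 = 6/5 hours.

6/5 hours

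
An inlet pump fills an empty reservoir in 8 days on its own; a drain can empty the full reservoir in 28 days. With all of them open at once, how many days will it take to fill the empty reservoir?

Net rate = 1/8 − 1/28 = (7 − 2)/56 = 5/56 per day.
Filling time = 1 ÷ (5/56) = 56/5 days.

56/5 days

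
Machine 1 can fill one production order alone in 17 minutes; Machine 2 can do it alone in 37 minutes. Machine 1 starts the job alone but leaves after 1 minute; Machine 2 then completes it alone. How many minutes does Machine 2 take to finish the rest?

592/17 minutes

In 1 minute Machine 1 does 1/17 of the job, leaving 16/17.
Machine 2 works at 1/37 per minute, so finishing takes 16/17 ÷ 1/37 = 592/17 minutes.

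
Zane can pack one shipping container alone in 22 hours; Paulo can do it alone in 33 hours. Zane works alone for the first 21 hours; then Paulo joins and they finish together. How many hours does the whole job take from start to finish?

108/5 hours

In 21 hours Zane does 21/22 of the job, leaving 1/22.
Zane and Paulo together work at 5/66 per hour, so finishing takes 1/22 ÷ 5/66 = 3/5 hours.
Total time = 21 + 3/5 = 108/5 hours.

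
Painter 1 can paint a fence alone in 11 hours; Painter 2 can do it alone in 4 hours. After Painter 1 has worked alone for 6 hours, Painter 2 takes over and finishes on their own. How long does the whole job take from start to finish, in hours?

86/11 hours

In 6 hours Painter 1 does 6/11 of the job, leaving 5/11.
Painter 2 works at 1/4 per hour, so finishing takes 5/11 ÷ 1/4 = 20/11 hours.
Total time = 6 + 20/11 = 86/11 hours.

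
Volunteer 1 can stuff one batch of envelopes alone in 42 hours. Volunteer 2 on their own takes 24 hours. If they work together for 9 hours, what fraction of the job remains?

23/56

Combined rate: 1/42 + 1/24 = (4 + 7)/168 = 11/168 per hour.
In 9 hours they complete 9·11/168 = 33/56 of the job.
So 23/56 remains.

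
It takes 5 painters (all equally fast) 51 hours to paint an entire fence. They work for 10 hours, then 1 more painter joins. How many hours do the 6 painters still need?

205/6 hours

One painter does 1/255 of the job per hour.
After 10 hours with 5 painters, 10/51 is done (41/51 left).
With 6 painters the rate is 6/255 = 2/85, so the rest takes 41/51 ÷ 2/85 = 205/6 hours.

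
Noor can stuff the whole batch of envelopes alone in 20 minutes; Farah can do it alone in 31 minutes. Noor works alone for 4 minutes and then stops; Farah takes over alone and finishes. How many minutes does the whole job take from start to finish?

144/5 minutes

In 4 minutes Noor does 4/20 = 1/5 of the job, leaving 4/5.
Farah works at 1/31 per minute, so finishing takes 4/5 ÷ 1/31 = 124/5 minutes.
Total time = 4 + 124/5 = 144/5 minutes.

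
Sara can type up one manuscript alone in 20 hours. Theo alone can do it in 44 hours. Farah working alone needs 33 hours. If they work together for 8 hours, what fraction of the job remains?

29/165

Combined rate: 1/20 + 1/44 + 1/33 = (33 + 15 + 20)/660 = 68/660 = 17/165 per hour.
In 8 hours they complete 8·17/165 = 136/165 of the job.
So 29/165 remains.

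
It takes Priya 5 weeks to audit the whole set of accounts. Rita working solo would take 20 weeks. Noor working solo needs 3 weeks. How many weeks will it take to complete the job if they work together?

12/7 weeks

Combined rate: 1/5 + 1/20 + 1/3 = (12 + 3 + 20)/60 = 35/60 = 7/12 per week.
Time = 1 ÷ (7/12) = 12/7 weeks.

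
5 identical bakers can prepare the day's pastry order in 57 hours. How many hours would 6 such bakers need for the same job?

95/2 hours

Total work is 5·57 = 285 baker-hours.
With 6 bakers: 285/6 = 95/2 hours.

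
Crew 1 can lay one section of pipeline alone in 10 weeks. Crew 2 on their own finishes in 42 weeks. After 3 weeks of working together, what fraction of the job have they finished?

13/35

Combined rate: 1/10 + 1/42 = (21 + 5)/210 = 26/210 = 13/105 per week.
In 3 weeks they complete 3·13/105 = 13/35 of the job.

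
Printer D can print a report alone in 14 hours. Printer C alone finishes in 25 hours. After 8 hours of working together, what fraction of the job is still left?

19/175

Combined rate: 1/14 + 1/25 = (25 + 14)/350 = 39/350 per hour.
In 8 hours they complete 8·39/350 = 156/175 of the job.
So 19/175 remains.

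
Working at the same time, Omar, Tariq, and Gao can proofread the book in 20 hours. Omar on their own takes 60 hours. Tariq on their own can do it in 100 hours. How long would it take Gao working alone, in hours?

Combined rate is 1/20 per hour.
Known contribution: 1/60 + 1/100 = (5 + 3)/300 = 8/300 = 2/75 per hour.
So Gao's rate is 1/20 − 2/75 = 7/300, meaning 300/7 hours alone.

300/7 hours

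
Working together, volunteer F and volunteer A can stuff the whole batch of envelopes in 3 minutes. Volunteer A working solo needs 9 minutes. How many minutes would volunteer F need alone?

Combined rate is 1/3 per minute.
Known contribution: 1/9 per minute.
So volunteer F's rate is 1/3 − 1/9 = 2/9, meaning 9/2 minutes alone.

9/2 minutes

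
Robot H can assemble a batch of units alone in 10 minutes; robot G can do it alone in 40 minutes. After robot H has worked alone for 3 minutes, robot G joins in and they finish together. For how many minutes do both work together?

In 3 minutes robot H does 3/10 of the job, leaving 7/10.
Robot H and robot G together work at 1/8 per minute, so finishing takes 7/10 ÷ 1/8 = 28/5 minutes.

28/5 minutes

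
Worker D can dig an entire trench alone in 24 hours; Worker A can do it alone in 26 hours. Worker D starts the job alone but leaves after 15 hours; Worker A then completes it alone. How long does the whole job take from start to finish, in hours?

99/4 hours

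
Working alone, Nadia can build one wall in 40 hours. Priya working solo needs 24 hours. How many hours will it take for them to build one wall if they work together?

Combined rate: 1/40 + 1/24 = (3 + 5)/120 = 8/120 = 1/15 per hour.
Time = 1 ÷ (1/15) = 15 hours.

15 hours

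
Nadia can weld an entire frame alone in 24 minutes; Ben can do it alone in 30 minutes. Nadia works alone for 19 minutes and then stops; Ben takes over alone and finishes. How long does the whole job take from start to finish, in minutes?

In 19 minutes Nadia does 19/24 of the job, leaving 5/24.
Ben works at 1/30 per minute, so finishing takes 5/24 ÷ 1/30 = 25/4 minutes.
Total time = 19 + 25/4 = 101/4 minutes.

101/4 minutes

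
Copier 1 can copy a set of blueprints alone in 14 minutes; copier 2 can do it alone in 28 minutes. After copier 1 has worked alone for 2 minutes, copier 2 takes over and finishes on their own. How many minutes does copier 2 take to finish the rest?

24 minutes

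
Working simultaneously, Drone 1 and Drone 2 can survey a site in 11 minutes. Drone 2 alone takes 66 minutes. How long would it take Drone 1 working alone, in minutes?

66/5 minutes

Combined rate is 1/11 per minute.
Known contribution: 1/66 per minute.
So Drone 1's rate is 1/11 − 1/66 = 5/66, meaning 66/5 minutes alone.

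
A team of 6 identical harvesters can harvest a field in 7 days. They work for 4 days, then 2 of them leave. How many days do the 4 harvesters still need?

9/2 days

One harvester does 1/42 of the job per day.
After 4 days with 6 harvesters, 4/7 is done (3/7 left).
With 4 harvesters the rate is 4/42 = 2/21, so the rest takes 3/7 ÷ 2/21 = 9/2 days.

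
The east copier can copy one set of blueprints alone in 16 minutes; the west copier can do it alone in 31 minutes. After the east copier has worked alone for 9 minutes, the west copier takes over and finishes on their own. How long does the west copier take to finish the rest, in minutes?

217/16 minutes

In 9 minutes the east copier does 9/16 of the job, leaving 7/16.
The west copier works at 1/31 per minute, so finishing takes 7/16 ÷ 1/31 = 217/16 minutes.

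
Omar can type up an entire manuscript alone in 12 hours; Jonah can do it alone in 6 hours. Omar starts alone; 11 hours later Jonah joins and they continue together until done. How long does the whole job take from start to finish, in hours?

In 11 hours Omar does 11/12 of the job, leaving 1/12.
Omar and Jonah together work at 1/4 per hour, so finishing takes 1/12 ÷ 1/4 = 1/3 hours.
Total time = 11 + 1/3 = 34/3 hours.

34/3 hours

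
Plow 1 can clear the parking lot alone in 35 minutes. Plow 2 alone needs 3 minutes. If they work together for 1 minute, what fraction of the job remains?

Combined rate: 1/35 + 1/3 = (3 + 35)/105 = 38/105 per minute.
In 1 minute they complete 1·38/105 = 38/105 of the job.
So 67/105 remains.

67/105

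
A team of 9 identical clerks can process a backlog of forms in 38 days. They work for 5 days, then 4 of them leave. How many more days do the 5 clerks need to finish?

One clerk does 1/342 of the job per day.
After 5 days with 9 clerks, 5/38 is done (33/38 left).
With 5 clerks the rate is 5/342, so the rest takes 33/38 ÷ 5/342 = 297/5 days.

297/5 days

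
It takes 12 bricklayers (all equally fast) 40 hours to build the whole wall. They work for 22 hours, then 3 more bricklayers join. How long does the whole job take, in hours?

182/5 hours

One bricklayer does 1/480 of the job per hour.
After 22 hours with 12 bricklayers, 11/20 is done (9/20 left).
With 15 bricklayers the rate is 15/480 = 1/32, so the rest takes 9/20 ÷ 1/32 = 72/5 hours.
Total = 22 + 72/5 = 182/5 hours.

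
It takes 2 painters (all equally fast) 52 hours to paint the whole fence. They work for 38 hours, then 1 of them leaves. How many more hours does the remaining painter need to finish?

28 hours

One painter does 1/104 of the job per hour.
After 38 hours with 2 painters, 19/26 is done (7/26 left).
With 1 painter the rate is 1/104, so the rest takes 7/26 ÷ 1/104 = 28 hours.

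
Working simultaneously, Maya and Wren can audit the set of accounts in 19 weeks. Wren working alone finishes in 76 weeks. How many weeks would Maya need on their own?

Combined rate is 1/19 per week.
Known contribution: 1/76 per week.
So Maya's rate is 1/19 − 1/76 = 3/76, meaning 76/3 weeks alone.

76/3 weeks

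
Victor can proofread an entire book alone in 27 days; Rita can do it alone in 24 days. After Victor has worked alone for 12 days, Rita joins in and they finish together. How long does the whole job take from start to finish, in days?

In 12 days Victor does 12/27 = 4/9 of the job, leaving 5/9.
Victor and Rita together work at 17/216 per day, so finishing takes 5/9 ÷ 17/216 = 120/17 days.
Total time = 12 + 120/17 = 324/17 days.

324/17 days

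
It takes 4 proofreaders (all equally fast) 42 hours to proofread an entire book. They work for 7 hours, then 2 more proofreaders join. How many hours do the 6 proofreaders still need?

70/3 hours

One proofreader does 1/168 of the job per hour.
After 7 hours with 4 proofreaders, 1/6 is done (5/6 left).
With 6 proofreaders the rate is 6/168 = 1/28, so the rest takes 5/6 ÷ 1/28 = 70/3 hours.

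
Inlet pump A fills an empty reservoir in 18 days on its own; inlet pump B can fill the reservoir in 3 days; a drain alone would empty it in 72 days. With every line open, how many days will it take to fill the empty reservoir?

8/3 days

Net rate = 1/18 + 1/3 − 1/72 = (4 + 24 − 1)/72 = 27/72 = 3/8 per day.
Filling time = 1 ÷ (3/8) = 8/3 days.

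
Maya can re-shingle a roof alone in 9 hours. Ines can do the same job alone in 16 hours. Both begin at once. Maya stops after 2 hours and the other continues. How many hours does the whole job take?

112/9 hours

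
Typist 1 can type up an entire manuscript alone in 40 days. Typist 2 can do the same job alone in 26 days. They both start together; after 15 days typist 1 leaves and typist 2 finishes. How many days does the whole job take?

In the first 15 days the combined rate is 33/520, so 99/104 of the job is done, leaving 5/104.
After typist 1 leaves the rate is 1/26 per day; the remaining 5/104 takes 5/4 days.
Total = 15 + 5/4 = 65/4 days.

65/4 days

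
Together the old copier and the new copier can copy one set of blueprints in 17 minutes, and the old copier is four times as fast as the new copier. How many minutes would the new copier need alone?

85 minutes

Let the new copier's rate be r; then the old copier's rate is 4r, so together (4 + 1)r = 5r = 1/17.
Thus r = 1/85 per minute.
The new copier alone: 85 minutes; the old copier alone: 85/4 minutes.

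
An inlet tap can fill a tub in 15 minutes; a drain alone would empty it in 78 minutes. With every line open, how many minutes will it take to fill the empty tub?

130/7 minutes

Net rate = 1/15 − 1/78 = (26 − 5)/390 = 21/390 = 7/130 per minute.
Filling time = 1 ÷ (7/130) = 130/7 minutes.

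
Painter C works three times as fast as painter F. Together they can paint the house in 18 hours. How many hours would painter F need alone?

Let painter F's rate be r; then painter C's rate is 3r, so together (3 + 1)r = 4r = 1/18.
Thus r = 1/72 per hour.
Painter F alone: 72 hours; painter C alone: 24 hours.

72 hours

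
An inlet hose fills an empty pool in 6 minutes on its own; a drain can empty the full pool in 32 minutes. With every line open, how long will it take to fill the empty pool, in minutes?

Net rate = 1/6 − 1/32 = (16 − 3)/96 = 13/96 per minute.
Filling time = 1 ÷ (13/96) = 96/13 minutes.

96/13 minutes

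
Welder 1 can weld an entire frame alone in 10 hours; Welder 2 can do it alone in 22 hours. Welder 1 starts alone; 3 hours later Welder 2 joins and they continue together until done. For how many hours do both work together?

77/16 hours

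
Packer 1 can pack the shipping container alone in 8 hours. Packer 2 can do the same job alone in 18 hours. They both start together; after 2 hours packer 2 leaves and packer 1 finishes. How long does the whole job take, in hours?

64/9 hours

In the first 2 hours the combined rate is 13/72, so 13/36 of the job is done, leaving 23/36.
After packer 2 leaves the rate is 1/8 per hour; the remaining 23/36 takes 46/9 hours.
Total = 2 + 46/9 = 64/9 hours.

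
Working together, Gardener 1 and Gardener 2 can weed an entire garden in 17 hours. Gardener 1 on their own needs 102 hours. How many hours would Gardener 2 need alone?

Combined rate is 1/17 per hour.
Known contribution: 1/102 per hour.
So Gardener 2's rate is 1/17 − 1/102 = 5/102, meaning 102/5 hours alone.

102/5 hours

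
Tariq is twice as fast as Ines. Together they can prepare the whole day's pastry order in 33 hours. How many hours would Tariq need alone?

Let Ines's rate be r; then Tariq's rate is 2r, so together (2 + 1)r = 3r = 1/33.
Thus r = 1/99 per hour.
Ines alone: 99 hours; Tariq alone: 99/2 hours.

99/2 hours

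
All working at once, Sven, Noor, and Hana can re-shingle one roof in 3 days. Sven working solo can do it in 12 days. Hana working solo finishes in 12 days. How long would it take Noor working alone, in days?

Combined rate is 1/3 per day.
Known contribution: 1/12 + 1/12 = (1 + 1)/12 = 2/12 = 1/6 per day.
So Noor's rate is 1/3 − 1/6 = 1/6, meaning 6 days alone.

6 days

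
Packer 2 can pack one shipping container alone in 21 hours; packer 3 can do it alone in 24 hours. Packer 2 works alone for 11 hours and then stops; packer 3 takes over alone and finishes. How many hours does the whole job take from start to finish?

157/7 hours

In 11 hours packer 2 does 11/21 of the job, leaving 10/21.
Packer 3 works at 1/24 per hour, so finishing takes 10/21 ÷ 1/24 = 80/7 hours.
Total time = 11 + 80/7 = 157/7 hours.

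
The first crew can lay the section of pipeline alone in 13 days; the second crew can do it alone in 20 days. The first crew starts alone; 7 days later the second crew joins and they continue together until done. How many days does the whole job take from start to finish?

In 7 days the first crew does 7/13 of the job, leaving 6/13.
The first crew and the second crew together work at 33/260 per day, so finishing takes 6/13 ÷ 33/260 = 40/11 days.
Total time = 7 + 40/11 = 117/11 days.

117/11 days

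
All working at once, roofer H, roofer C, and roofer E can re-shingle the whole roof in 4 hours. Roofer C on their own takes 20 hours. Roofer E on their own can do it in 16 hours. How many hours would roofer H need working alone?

80/11 hours

Combined rate is 1/4 per hour.
Known contribution: 1/20 + 1/16 = (4 + 5)/80 = 9/80 per hour.
So roofer H's rate is 1/4 − 9/80 = 11/80, meaning 80/11 hours alone.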